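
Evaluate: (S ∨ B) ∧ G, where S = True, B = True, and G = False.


S = True, B = True, G = False
Step 1: S ∨ B = True OR True = True
Step 2: True ∧ G = True AND False = False
OR is true when at least one operand is true; AND requires both.

False


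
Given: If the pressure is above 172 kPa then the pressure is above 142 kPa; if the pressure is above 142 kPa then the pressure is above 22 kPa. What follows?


Hypothetical syllogism: P → Q, Q → R ⊢ P → R
Premise 1: the pressure is above 172 kPa → the pressure is above 142 kPa
Premise 2: the pressure is above 142 kPa → the pressure is above 22 kPa
Chain the implications: the middle term (the pressure is above 142 kPa) links the two.
Conclusion: If the pressure is above 172 kPa, then the pressure is above 22 kPa.

If the pressure is above 172 kPa, then the pressure is above 22 kPa.


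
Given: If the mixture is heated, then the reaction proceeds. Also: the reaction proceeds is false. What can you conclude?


Modus tollens: P → Q, ¬Q ⊢ ¬P
P: the mixture is heated
Q: the reaction proceeds
We have P → Q and Q is false.
By modus tollens, P must be false.

It is not the case that the mixture is heated


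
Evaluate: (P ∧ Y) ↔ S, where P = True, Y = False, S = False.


P = True, Y = False, S = False
Step 1: P ∧ Y = True AND False = False
Step 2: (False) ↔ S: true when both sides have same truth value.
Result: False ↔ False = True

True


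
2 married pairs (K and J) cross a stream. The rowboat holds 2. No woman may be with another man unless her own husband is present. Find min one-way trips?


Label couples K and J.
1. WK+WJ → (far: WK,WJ; near: HK,HJ)
2. WK ←   (far: WJ; near: HK,HJ,WK)
3. HK+HJ → (far: HK,HJ,WJ; near: WK)
4. HK ←   (far: HJ,WJ; near: HK,WK)  — HK returns, since WK is alone on near bank
5. HK+WK → (far: all four; near: empty)
Every state respects the constraint.
Minimum trips = 5

5


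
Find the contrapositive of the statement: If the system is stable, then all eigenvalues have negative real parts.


Original: If the system is stable, then all eigenvalues have negative real parts
Contrapositive: If ¬Q, then ¬P
Negate Q: not (all eigenvalues have negative real parts)
Negate P: not (the system is stable)

If not (all eigenvalues have negative real parts), then not (the system is stable).


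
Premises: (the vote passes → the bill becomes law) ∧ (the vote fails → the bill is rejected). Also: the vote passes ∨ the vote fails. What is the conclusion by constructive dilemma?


Constructive dilemma: (P → Q) ∧ (R → S), P ∨ R ⊢ Q ∨ S
Premise 1: the vote passes → the bill becomes law
Premise 2: the vote fails → the bill is rejected
Premise 3: the vote passes ∨ the vote fails
Case 1: Assuming the vote passes, then by Premise 1, the bill becomes law.
Case 2: Assuming the vote fails, then by Premise 2, the bill is rejected.
Since one of the vote passes or the vote fails must hold, we get the bill becomes law or the bill is rejected.

The bill becomes law or the bill is rejected.


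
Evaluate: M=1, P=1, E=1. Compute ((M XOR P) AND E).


M XOR P = 1^1 = 0
0 AND 1 = 0

0


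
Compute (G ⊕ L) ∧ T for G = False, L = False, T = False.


G = False, L = False, T = False
Step 1: G ⊕ L = False XOR False = False
Step 2: False ∧ T = False AND False = False
XOR true when exactly one of G,L is true; then AND with T.

False


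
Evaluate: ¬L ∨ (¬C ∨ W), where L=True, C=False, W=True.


L = True, C = False, W = True
Expression: ¬L ∨ (¬C ∨ W)
Step 1: ¬C = NOT False = True
Step 2: ¬C ∨ W = True OR True = True
Step 3: ¬L = NOT True = False
Step 4: (False) ∨ (True) = False OR True = True

True


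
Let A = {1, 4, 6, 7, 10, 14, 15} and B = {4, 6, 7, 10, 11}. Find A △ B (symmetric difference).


A = {1, 4, 6, 7, 10, 14, 15}
B = {4, 6, 7, 10, 11}
Operation: symmetric difference
In A only: [1, 14, 15], in B only: [11]

{1, 11, 14, 15}


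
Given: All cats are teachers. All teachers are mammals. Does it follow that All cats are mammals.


Premise 1: All cats are teachers.
Premise 2: All teachers are mammals.
Conclusion: All cats are mammals.
Barbara syllogism (AAA-1): All A are B, All B are C → All A are C.
Middle term (teachers) distributed in premise 2.

Valid


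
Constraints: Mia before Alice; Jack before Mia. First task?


Constraints: Mia before Alice; Jack before Mia
The first task can have nothing scheduled before it, so it must never appear on the right of a 'before'.
Tasks appearing after some 'before': Alice, Mia.
The only task not in that list is Jack → it is first.

Jack


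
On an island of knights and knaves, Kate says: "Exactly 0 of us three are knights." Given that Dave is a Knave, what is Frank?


Kate claims exactly 0 knights among Kate, Dave, Frank.
Given: Dave is a Knave.

Case 1: Kate is a Knight (tells truth)
  Then exactly 0 of the three are knights.
  Counting Kate, Dave: 1 knight(s) so far. Need -1 more → impossible.
Case 2: Kate is a Knave (lies)
  Then the count is NOT 0.
  If Frank = Knave, count = 0 = 0 → claim would be true, contradicts lie.
  If Frank = Knight, count = 1 ≠ 0 → lie confirmed ✓

Frank is a Knight.

Knight


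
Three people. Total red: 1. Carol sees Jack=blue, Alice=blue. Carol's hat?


Total red = 1, seen red = 0
Own red = 1 - 0 = 1
Carol's hat is red.

red


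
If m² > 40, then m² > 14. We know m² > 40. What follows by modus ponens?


Modus ponens: P → Q, P ⊢ Q
P: m² > 40
Q: m² > 14
We have P → Q and P is true.
By modus ponens, Q must be true.

m² > 14


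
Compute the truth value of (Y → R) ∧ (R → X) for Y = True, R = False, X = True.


Y = True, R = False, X = True
Step 1: Y → R is false only when Y=True and R=False. Result: False
Step 2: R → X is false only when R=True and X=False. Result: True
Step 3: False ∧ True = False

False


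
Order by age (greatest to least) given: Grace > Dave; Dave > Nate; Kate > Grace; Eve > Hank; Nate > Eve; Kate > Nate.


Constraints: Grace > Dave; Dave > Nate; Kate > Grace; Eve > Hank; Nate > Eve; Kate > Nate
Method: at each step, the next-highest is the one remaining person who never appears on the smaller side of a constraint between remaining people.
  Step 1: remaining {Nate, Grace, Hank, Dave, Kate, Eve}; on the smaller side: {Nate, Grace, Hank, Dave, Eve} → Kate is next (Kate > Grace; Kate > Nate).
  Step 2: remaining {Nate, Grace, Hank, Dave, Eve}; on the smaller side: {Nate, Hank, Dave, Eve} → Grace is next (Grace > Dave).
  Step 3: remaining {Nate, Hank, Dave, Eve}; on the smaller side: {Nate, Hank, Eve} → Dave is next (Dave > Nate).
  Step 4: remaining {Nate, Hank, Eve}; on the smaller side: {Hank, Eve} → Nate is next (Nate > Eve).
  Step 5: remaining {Hank, Eve}; on the smaller side: {Hank} → Eve is next (Eve > Hank).
  Step 6: only Hank remains → lowest.
Final ranking (highest to lowest):

Kate > Grace > Dave > Nate > Eve > Hank


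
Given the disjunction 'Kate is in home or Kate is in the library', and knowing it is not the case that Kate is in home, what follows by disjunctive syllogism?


Disjunctive syllogism: P ∨ Q, ¬P ⊢ Q
Disjunction: Kate is in home ∨ Kate is in the library
We know it is not the case that Kate is in home.
By disjunctive syllogism, the other disjunct must be true.

Kate is in the library


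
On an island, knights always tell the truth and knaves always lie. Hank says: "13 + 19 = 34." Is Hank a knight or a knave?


Statement: "13 + 19 = 34."
Actual: 13 + 19 = 32
Claimed: 34
Statement is FALSE → Hank lies → Knave

Knave


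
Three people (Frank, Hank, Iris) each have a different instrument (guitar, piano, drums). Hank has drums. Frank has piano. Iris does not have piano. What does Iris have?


From clues:
  Frank → piano
  Hank → drums
By elimination, Iris gets the remaining.

guitar


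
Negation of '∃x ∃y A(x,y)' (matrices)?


Original: ∃x ∃y A(x,y)
Rule: ¬∀→∃, ¬∃→∀, negate predicate.
Negation: ∀x ∀y ¬A(x,y)

∀x ∀y ¬A(x,y)


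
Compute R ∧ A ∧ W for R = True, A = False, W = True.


R = True, A = False, W = True
Step 1: R ∧ A = True AND False = False
Step 2: (False) ∧ W = (False) AND True = False
AND is true only when ALL operands are true.

False


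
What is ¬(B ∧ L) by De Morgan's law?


De Morgan's law: ¬(P ∧ Q) ≡ ¬P ∨ ¬Q
¬(B ∧ L) = ¬B ∨ ¬L

¬B ∨ ¬L


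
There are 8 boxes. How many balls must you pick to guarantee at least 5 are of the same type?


Pigeonhole: to guarantee k in one of n categories, need (k-1)×n + 1.
k = 5, n = 8
Minimum = (5-1) × 8 + 1 = 4 × 8 + 1

33


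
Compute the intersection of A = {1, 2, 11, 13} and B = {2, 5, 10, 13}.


A = {1, 2, 11, 13}
B = {2, 5, 10, 13}
Operation: intersection
Elements in both: 2, 13

{2, 13}


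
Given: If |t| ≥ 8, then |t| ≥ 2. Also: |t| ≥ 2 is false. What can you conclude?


Modus tollens: P → Q, ¬Q ⊢ ¬P
P: |t| ≥ 8
Q: |t| ≥ 2
We have P → Q and Q is false.
By modus tollens, P must be false.

It is not the case that |t| ≥ 8


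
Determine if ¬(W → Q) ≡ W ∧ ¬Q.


Expression 1: ¬(W → Q)
Expression 2: W ∧ ¬Q
Truth table (W Q | Expr1 Expr2):
  T T |   F     F
  T F |   T     T
  F T |   F     F
  F F |   F     F
All 4 rows agree, so the expressions are logically equivalent.

Yes


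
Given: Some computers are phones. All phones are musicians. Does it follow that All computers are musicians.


Premise 1: Some computers are phones.
Premise 2: All phones are musicians.
Conclusion: All computers are musicians.
Fallacy: illicit minor. The minor term (computers) is distributed in the conclusion ('All computers ...') but undistributed in its premise ('Some computers are phones' doesn't cover all computers).
Only 'Some computers are musicians' follows, not 'All'.

Invalid


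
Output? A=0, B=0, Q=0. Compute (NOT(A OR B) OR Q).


A OR B = 0
NOT(0) = 1
1 OR 0 = 1

1


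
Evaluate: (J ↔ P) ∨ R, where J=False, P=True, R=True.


J = False, P = True, R = True
Expression: (J ↔ P) ∨ R
Step 1: J ↔ P = (False iff True) (true when values match) = False
Step 2: (False) ∨ R = False OR True = True

True


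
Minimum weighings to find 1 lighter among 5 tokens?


Each weighing has 3 outcomes (left heavy / balance / right heavy), so k weighings distinguish at most 3^k cases; splitting into three near-equal groups achieves this.
Need 3^k ≥ 5: 3^1 = 3 < 5 ≤ 3^2 = 9
k = ⌈log₃(5)⌉ = 2

2


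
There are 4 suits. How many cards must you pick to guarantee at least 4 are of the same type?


Pigeonhole: to guarantee k in one of n categories, need (k-1)×n + 1.
k = 4, n = 4
Minimum = (4-1) × 4 + 1 = 3 × 4 + 1

13


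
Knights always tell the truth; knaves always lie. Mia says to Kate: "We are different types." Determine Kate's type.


Mia says: "We are different types."
Case 1: Mia is a Knight (truth-teller)
  Statement is true → they ARE different → Kate is a Knave
Case 2: Mia is a Knave (liar)
  Statement is false → they are NOT different → Kate is a Knave
In both cases, Kate is a Knave.

Knave


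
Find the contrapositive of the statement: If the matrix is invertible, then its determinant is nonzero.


Original: If the matrix is invertible, then its determinant is nonzero
Contrapositive: If ¬Q, then ¬P
Negate Q: not (its determinant is nonzero)
Negate P: not (the matrix is invertible)

If not (its determinant is nonzero), then not (the matrix is invertible).


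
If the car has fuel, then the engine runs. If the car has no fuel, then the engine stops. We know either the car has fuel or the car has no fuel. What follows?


Constructive dilemma: (P → Q) ∧ (R → S), P ∨ R ⊢ Q ∨ S
Premise 1: the car has fuel → the engine runs
Premise 2: the car has no fuel → the engine stops
Premise 3: the car has fuel ∨ the car has no fuel
Case 1: Assuming the car has fuel, then by Premise 1, the engine runs.
Case 2: Assuming the car has no fuel, then by Premise 2, the engine stops.
Since one of the car has fuel or the car has no fuel must hold, we get the engine runs or the engine stops.

The engine runs or the engine stops.


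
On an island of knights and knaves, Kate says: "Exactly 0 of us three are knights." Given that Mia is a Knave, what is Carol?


Kate claims exactly 0 knights among Kate, Mia, Carol.
Given: Mia is a Knave.

Case 1: Kate is a Knight (tells truth)
  Then exactly 0 of the three are knights.
  Counting Kate, Mia: 1 knight(s) so far. Need -1 more → impossible.
Case 2: Kate is a Knave (lies)
  Then the count is NOT 0.
  If Carol = Knave, count = 0 = 0 → claim would be true, contradicts lie.
  If Carol = Knight, count = 1 ≠ 0 → lie confirmed ✓

Carol is a Knight.

Knight


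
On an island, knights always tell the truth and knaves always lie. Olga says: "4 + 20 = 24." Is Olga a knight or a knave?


Statement: "4 + 20 = 24."
Actual: 4 + 20 = 24
Claimed: 24
Statement is TRUE → Olga tells the truth → Knight

Knight


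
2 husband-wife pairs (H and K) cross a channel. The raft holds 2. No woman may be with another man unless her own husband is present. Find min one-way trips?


Label couples H and K.
1. WH+WK → (far: WH,WK; near: HH,HK)
2. WH ←   (far: WK; near: HH,HK,WH)
3. HH+HK → (far: HH,HK,WK; near: WH)
4. HH ←   (far: HK,WK; near: HH,WH)  — HH returns, since WH is alone on near bank
5. HH+WH → (far: all four; near: empty)
Every state respects the constraint.
Minimum trips = 5

5


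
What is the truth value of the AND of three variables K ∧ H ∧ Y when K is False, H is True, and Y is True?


K = False, H = True, Y = True
Step 1: K ∧ H = False AND True = False
Step 2: (False) ∧ Y = (False) AND True = False
AND is true only when ALL operands are true.

False


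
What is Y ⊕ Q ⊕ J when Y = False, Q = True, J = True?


Y = False, Q = True, J = True
Step 1: Y ⊕ Q = False XOR True = True
Step 2: True ⊕ J = True XOR True = False
XOR is true when an odd number of operands are true.

False


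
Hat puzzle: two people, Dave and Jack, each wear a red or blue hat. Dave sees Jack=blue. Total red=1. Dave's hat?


Total red = 1, Jack = blue
Red accounted for: 0
Remaining for Dave: 1
Dave's hat is red.

red


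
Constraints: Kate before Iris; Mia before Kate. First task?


Constraints: Kate before Iris; Mia before Kate
The first task can have nothing scheduled before it, so it must never appear on the right of a 'before'.
Tasks appearing after some 'before': Iris, Kate.
The only task not in that list is Mia → it is first.

Mia


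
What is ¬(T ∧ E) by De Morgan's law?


De Morgan's law: ¬(P ∧ Q) ≡ ¬P ∨ ¬Q
¬(T ∧ E) = ¬T ∨ ¬E

¬T ∨ ¬E


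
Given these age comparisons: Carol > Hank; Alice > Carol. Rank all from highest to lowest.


Constraints: Carol > Hank; Alice > Carol
Method: at each step, the next-highest is the one remaining person who never appears on the smaller side of a constraint between remaining people.
  Step 1: remaining {Carol, Hank, Alice}; on the smaller side: {Carol, Hank} → Alice is next (Alice > Carol).
  Step 2: remaining {Carol, Hank}; on the smaller side: {Hank} → Carol is next (Carol > Hank).
  Step 3: only Hank remains → lowest.
Final ranking (highest to lowest):

Alice > Carol > Hank


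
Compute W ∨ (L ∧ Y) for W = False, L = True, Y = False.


W = False, L = True, Y = False
Step 1: L ∧ Y = True AND False = False
Step 2: W ∨ False = False OR False = False
AND evaluated first (higher precedence); then OR applied.

False


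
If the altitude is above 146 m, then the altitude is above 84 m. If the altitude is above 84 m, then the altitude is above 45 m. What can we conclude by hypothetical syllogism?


Hypothetical syllogism: P → Q, Q → R ⊢ P → R
Premise 1: the altitude is above 146 m → the altitude is above 84 m
Premise 2: the altitude is above 84 m → the altitude is above 45 m
Chain the implications: the middle term (the altitude is above 84 m) links the two.
Conclusion: If the altitude is above 146 m, then the altitude is above 45 m.

If the altitude is above 146 m, then the altitude is above 45 m.


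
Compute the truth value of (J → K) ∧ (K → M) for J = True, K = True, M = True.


J = True, K = True, M = True
Step 1: J → K is false only when J=True and K=False. Result: True
Step 2: K → M is false only when K=True and M=False. Result: True
Step 3: True ∧ True = True

True


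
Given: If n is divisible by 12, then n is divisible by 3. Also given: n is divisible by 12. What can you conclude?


Modus ponens: P → Q, P ⊢ Q
P: n is divisible by 12
Q: n is divisible by 3
We have P → Q and P is true.
By modus ponens, Q must be true.

n is divisible by 3


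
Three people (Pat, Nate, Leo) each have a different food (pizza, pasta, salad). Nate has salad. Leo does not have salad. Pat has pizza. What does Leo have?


From clues:
  Nate → salad
  Pat → pizza
By elimination, Leo gets the remaining.

pasta


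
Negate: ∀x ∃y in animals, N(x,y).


Original: ∀x ∃y N(x,y)
Rule: ¬∀→∃, ¬∃→∀, negate predicate.
Negation: ∃x ∀y ¬N(x,y)

∃x ∀y ¬N(x,y)


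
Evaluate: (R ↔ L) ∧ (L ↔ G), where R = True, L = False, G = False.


R = True, L = False, G = False
Step 1: R ↔ L is true when R and L have the same value. Result: False
Step 2: L ↔ G is true when L and G have the same value. Result: True
Step 3: False ∧ True = False

False


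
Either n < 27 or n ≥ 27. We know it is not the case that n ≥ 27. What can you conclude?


Disjunctive syllogism: P ∨ Q, ¬P ⊢ Q
Disjunction: n < 27 ∨ n ≥ 27
We know it is not the case that n ≥ 27.
By disjunctive syllogism, the other disjunct must be true.

n < 27


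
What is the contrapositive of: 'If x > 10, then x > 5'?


Original: If x > 10, then x > 5
Contrapositive: If ¬Q, then ¬P
Negate Q: not (x > 5)
Negate P: not (x > 10)

If not (x > 5), then not (x > 10).


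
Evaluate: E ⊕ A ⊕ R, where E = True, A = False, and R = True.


E = True, A = False, R = True
Step 1: E ⊕ A = True XOR False = True
Step 2: True ⊕ R = True XOR True = False
XOR is true when an odd number of operands are true.

False


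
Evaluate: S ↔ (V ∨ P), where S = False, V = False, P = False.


S = False, V = False, P = False
Step 1: V ∨ P = False OR False = False
Step 2: S ↔ (False): true when both sides have same truth value.
Result: False ↔ False = True

True


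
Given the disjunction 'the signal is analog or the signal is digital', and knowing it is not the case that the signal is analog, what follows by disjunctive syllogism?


Disjunctive syllogism: P ∨ Q, ¬P ⊢ Q
Disjunction: the signal is analog ∨ the signal is digital
We know it is not the case that the signal is analog.
By disjunctive syllogism, the other disjunct must be true.

The signal is digital


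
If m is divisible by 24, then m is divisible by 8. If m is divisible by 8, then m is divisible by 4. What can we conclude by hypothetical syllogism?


Hypothetical syllogism: P → Q, Q → R ⊢ P → R
Premise 1: m is divisible by 24 → m is divisible by 8
Premise 2: m is divisible by 8 → m is divisible by 4
Chain the implications: the middle term (m is divisible by 8) links the two.
Conclusion: If m is divisible by 24, then m is divisible by 4.

If m is divisible by 24, then m is divisible by 4.


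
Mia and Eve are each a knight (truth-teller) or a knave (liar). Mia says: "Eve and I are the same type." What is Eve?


Mia says: "Eve and I are the same type."
Case 1: Mia is a Knight (truth-teller)
  Statement is true → they ARE the same → Eve is also a Knight
Case 2: Mia is a Knave (liar)
  Statement is false → they are NOT the same → Eve is a Knight
In both cases, Eve is a Knight.

Knight


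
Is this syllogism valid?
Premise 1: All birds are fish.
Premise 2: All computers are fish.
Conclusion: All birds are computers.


Premise 1: All birds are fish.
Premise 2: All computers are fish.
Conclusion: All birds are computers.
Fallacy: undistributed middle. fish is predicate in both.
Counterexample: birds and computers could be disjoint subsets of fish.

Invalid


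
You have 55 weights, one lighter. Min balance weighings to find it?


Each weighing has 3 outcomes (left heavy / balance / right heavy), so k weighings distinguish at most 3^k cases; splitting into three near-equal groups achieves this.
Need 3^k ≥ 55: 3^3 = 27 < 55 ≤ 3^4 = 81
k = ⌈log₃(55)⌉ = 4

4


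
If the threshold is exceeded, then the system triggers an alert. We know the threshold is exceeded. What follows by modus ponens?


Modus ponens: P → Q, P ⊢ Q
P: the threshold is exceeded
Q: the system triggers an alert
We have P → Q and P is true.
By modus ponens, Q must be true.

The system triggers an alert


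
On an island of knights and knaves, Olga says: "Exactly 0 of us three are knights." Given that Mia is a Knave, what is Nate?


Olga claims exactly 0 knights among Olga, Mia, Nate.
Given: Mia is a Knave.

Case 1: Olga is a Knight (tells truth)
  Then exactly 0 of the three are knights.
  Counting Olga, Mia: 1 knight(s) so far. Need -1 more → impossible.
Case 2: Olga is a Knave (lies)
  Then the count is NOT 0.
  If Nate = Knave, count = 0 = 0 → claim would be true, contradicts lie.
  If Nate = Knight, count = 1 ≠ 0 → lie confirmed ✓

Nate is a Knight.

Knight


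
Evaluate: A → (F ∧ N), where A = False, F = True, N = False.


A = False, F = True, N = False
Step 1: F ∧ N = True AND False = False
Step 2: A → (False): false only when A=True and consequent=False.
Result: True

True


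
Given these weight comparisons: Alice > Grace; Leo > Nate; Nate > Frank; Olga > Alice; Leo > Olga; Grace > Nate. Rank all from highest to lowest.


Constraints: Alice > Grace; Leo > Nate; Nate > Frank; Olga > Alice; Leo > Olga; Grace > Nate
Method: at each step, the next-highest is the one remaining person who never appears on the smaller side of a constraint between remaining people.
  Step 1: remaining {Leo, Frank, Olga, Alice, Grace, Nate}; on the smaller side: {Frank, Olga, Alice, Grace, Nate} → Leo is next (Leo > Nate; Leo > Olga).
  Step 2: remaining {Frank, Olga, Alice, Grace, Nate}; on the smaller side: {Frank, Alice, Grace, Nate} → Olga is next (Olga > Alice).
  Step 3: remaining {Frank, Alice, Grace, Nate}; on the smaller side: {Frank, Grace, Nate} → Alice is next (Alice > Grace).
  Step 4: remaining {Frank, Grace, Nate}; on the smaller side: {Frank, Nate} → Grace is next (Grace > Nate).
  Step 5: remaining {Frank, Nate}; on the smaller side: {Frank} → Nate is next (Nate > Frank).
  Step 6: only Frank remains → lowest.
Final ranking (highest to lowest):

Leo > Olga > Alice > Grace > Nate > Frank


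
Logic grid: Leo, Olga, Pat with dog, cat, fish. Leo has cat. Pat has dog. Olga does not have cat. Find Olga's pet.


From clues:
  Pat → dog
  Leo → cat
By elimination, Olga gets the remaining.

fish


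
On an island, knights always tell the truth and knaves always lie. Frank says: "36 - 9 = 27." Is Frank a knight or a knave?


Statement: "36 - 9 = 27."
Actual: 36 - 9 = 27
Claimed: 27
Statement is TRUE → Frank tells the truth → Knight

Knight


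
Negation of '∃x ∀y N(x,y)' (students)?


Original: ∃x ∀y N(x,y)
Rule: ¬∀→∃, ¬∃→∀, negate predicate.
Negation: ∀x ∃y ¬N(x,y)

∀x ∃y ¬N(x,y)


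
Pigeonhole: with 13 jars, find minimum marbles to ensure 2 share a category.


Pigeonhole: to guarantee k in one of n categories, need (k-1)×n + 1.
k = 2, n = 13
Minimum = (2-1) × 13 + 1 = 1 × 13 + 1

14


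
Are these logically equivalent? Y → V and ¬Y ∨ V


Expression 1: Y → V
Expression 2: ¬Y ∨ V
Truth table (Y V | Expr1 Expr2):
  T T |   T     T
  T F |   F     F
  F T |   T     T
  F F |   T     T
All 4 rows agree, so the expressions are logically equivalent.

Yes


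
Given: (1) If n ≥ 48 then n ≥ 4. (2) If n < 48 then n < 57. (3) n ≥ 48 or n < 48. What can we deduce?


Constructive dilemma: (P → Q) ∧ (R → S), P ∨ R ⊢ Q ∨ S
Premise 1: n ≥ 48 → n ≥ 4
Premise 2: n < 48 → n < 57
Premise 3: n ≥ 48 ∨ n < 48
Case 1: Assuming n ≥ 48, then by Premise 1, n ≥ 4.
Case 2: Assuming n < 48, then by Premise 2, n < 57.
Since one of n ≥ 48 or n < 48 must hold, we get n ≥ 4 or n < 57.

n ≥ 4 or n < 57.


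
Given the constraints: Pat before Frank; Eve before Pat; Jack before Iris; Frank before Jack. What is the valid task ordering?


Constraints: Pat before Frank; Eve before Pat; Jack before Iris; Frank before Jack
Method: repeatedly schedule the remaining task that has no remaining task required before it.
  Step 1: remaining {Jack, Frank, Eve, Iris, Pat}; every task except Eve still has a predecessor pending → schedule Eve.
  Step 2: remaining {Jack, Frank, Iris, Pat}; every task except Pat still has a predecessor pending → schedule Pat.
  Step 3: remaining {Jack, Frank, Iris}; every task except Frank still has a predecessor pending → schedule Frank.
  Step 4: remaining {Jack, Iris}; every task except Jack still has a predecessor pending → schedule Jack.
  Step 5: only Iris remains → schedule Iris.
Resulting order:

Eve → Pat → Frank → Jack → Iris


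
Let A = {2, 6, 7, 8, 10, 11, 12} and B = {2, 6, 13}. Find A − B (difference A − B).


A = {2, 6, 7, 8, 10, 11, 12}
B = {2, 6, 13}
Operation: difference A − B
In A but not B: 7, 8, 10, 11, 12

{7, 8, 10, 11, 12}


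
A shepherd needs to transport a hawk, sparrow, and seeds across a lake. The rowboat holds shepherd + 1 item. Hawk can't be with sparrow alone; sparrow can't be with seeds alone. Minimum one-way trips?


1. shepherd+sparrow → 2. shepherd ← 3. shepherd+hawk → 4. shepherd+sparrow ← 5. shepherd+seeds → 6. shepherd ← 7. shepherd+sparrow →
Minimum trips = 7

7


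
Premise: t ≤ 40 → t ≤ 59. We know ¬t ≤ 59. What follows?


Modus tollens: P → Q, ¬Q ⊢ ¬P
P: t ≤ 40
Q: t ≤ 59
We have P → Q and Q is false.
By modus tollens, P must be false.

It is not the case that t ≤ 40


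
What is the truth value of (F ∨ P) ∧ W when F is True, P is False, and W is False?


F = True, P = False, W = False
Step 1: F ∨ P = True OR False = True
Step 2: True ∧ W = True AND False = False
OR is true when at least one operand is true; AND requires both.

False


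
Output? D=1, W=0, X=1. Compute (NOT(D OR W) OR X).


D OR W = 1
NOT(1) = 0
0 OR 1 = 1

1


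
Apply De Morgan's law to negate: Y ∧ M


De Morgan's law: ¬(P ∧ Q) ≡ ¬P ∨ ¬Q
¬(Y ∧ M) = ¬Y ∨ ¬M

¬Y ∨ ¬M


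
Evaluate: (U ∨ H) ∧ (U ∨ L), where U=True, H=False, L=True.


U = True, H = False, L = True
Expression: (U ∨ H) ∧ (U ∨ L)
Step 1: U ∨ H = True OR False = True
Step 2: U ∨ L = True OR True = True
Step 3: (True) ∧ (True) = True AND True = True

True


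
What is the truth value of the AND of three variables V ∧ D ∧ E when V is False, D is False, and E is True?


V = False, D = False, E = True
Step 1: V ∧ D = False AND False = False
Step 2: (False) ∧ E = (False) AND True = False
AND is true only when ALL operands are true.

False


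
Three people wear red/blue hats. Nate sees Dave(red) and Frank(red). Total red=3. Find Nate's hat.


Total red = 3, seen red = 2
Own red = 3 - 2 = 1
Nate's hat is red.

red


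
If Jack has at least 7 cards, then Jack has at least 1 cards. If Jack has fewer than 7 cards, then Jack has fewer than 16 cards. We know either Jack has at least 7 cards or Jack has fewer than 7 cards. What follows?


Constructive dilemma: (P → Q) ∧ (R → S), P ∨ R ⊢ Q ∨ S
Premise 1: Jack has at least 7 cards → Jack has at least 1 cards
Premise 2: Jack has fewer than 7 cards → Jack has fewer than 16 cards
Premise 3: Jack has at least 7 cards ∨ Jack has fewer than 7 cards
Case 1: Assuming Jack has at least 7 cards, then by Premise 1, Jack has at least 1 cards.
Case 2: Assuming Jack has fewer than 7 cards, then by Premise 2, Jack has fewer than 16 cards.
Since one of Jack has at least 7 cards or Jack has fewer than 7 cards must hold, we get Jack has at least 1 cards or Jack has fewer than 16 cards.

Jack has at least 1 cards or Jack has fewer than 16 cards.


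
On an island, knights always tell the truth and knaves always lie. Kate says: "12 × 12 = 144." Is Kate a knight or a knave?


Statement: "12 × 12 = 144."
Actual: 12 × 12 = 144
Claimed: 144
Statement is TRUE → Kate tells the truth → Knight

Knight


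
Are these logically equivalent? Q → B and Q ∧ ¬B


Expression 1: Q → B
Expression 2: Q ∧ ¬B
Truth table (Q B | Expr1 Expr2):
  T T |   T     F   ← differ
  T F |   F     T   ← differ
  F T |   T     F   ← differ
  F F |   T     F   ← differ
Counterexample: Q=T, B=T gives Expr1 = T but Expr2 = F, so the expressions are NOT logically equivalent.

No


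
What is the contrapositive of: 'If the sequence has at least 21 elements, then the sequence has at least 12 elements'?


Original: If the sequence has at least 21 elements, then the sequence has at least 12 elements
Contrapositive: If ¬Q, then ¬P
Negate Q: not (the sequence has at least 12 elements)
Negate P: not (the sequence has at least 21 elements)

If not (the sequence has at least 12 elements), then not (the sequence has at least 21 elements).


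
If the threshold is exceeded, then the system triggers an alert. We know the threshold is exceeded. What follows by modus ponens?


Modus ponens: P → Q, P ⊢ Q
P: the threshold is exceeded
Q: the system triggers an alert
We have P → Q and P is true.
By modus ponens, Q must be true.

The system triggers an alert


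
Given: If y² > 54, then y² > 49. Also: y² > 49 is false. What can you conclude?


Modus tollens: P → Q, ¬Q ⊢ ¬P
P: y² > 54
Q: y² > 49
We have P → Q and Q is false.
By modus tollens, P must be false.

It is not the case that y² > 54


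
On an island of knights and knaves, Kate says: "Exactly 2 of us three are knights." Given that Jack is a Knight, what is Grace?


Kate claims exactly 2 knights among Kate, Jack, Grace.
Given: Jack is a Knight.

Case 1: Kate is a Knight (tells truth)
  Then exactly 2 of the three are knights.
  Counting Kate, Jack: 2 knight(s) so far. Need 0 more → Grace = Knave.
Case 2: Kate is a Knave (lies)
  Then the count is NOT 2.
  If Grace = Knight, count = 2 = 2 → claim would be true, contradicts lie.
  If Grace = Knave, count = 1 ≠ 2 → lie confirmed ✓

Grace is a Knave.

Knave


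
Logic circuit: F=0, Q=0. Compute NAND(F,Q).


F AND Q = 0
NOT(0) = 1

1


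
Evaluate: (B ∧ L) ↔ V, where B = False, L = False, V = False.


B = False, L = False, V = False
Step 1: B ∧ L = False AND False = False
Step 2: (False) ↔ V: true when both sides have same truth value.
Result: False ↔ False = True

True


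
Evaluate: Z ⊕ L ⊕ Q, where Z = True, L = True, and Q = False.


Z = True, L = True, Q = False
Step 1: Z ⊕ L = True XOR True = False
Step 2: False ⊕ Q = False XOR False = False
XOR is true when an odd number of operands are true.

False


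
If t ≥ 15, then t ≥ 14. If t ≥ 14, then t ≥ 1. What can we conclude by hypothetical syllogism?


Hypothetical syllogism: P → Q, Q → R ⊢ P → R
Premise 1: t ≥ 15 → t ≥ 14
Premise 2: t ≥ 14 → t ≥ 1
Chain the implications: the middle term (t ≥ 14) links the two.
Conclusion: If t ≥ 15, then t ≥ 1.

If t ≥ 15, then t ≥ 1.


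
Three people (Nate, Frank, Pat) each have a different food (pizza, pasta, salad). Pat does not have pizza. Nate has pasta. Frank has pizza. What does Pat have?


From clues:
  Nate → pasta
  Frank → pizza
By elimination, Pat gets the remaining.

salad


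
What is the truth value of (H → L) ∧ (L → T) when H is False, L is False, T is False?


H = False, L = False, T = False
Step 1: H → L is false only when H=True and L=False. Result: True
Step 2: L → T is false only when L=True and T=False. Result: True
Step 3: True ∧ True = True

True


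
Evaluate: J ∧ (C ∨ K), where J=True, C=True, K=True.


J = True, C = True, K = True
Expression: J ∧ (C ∨ K)
Step 1: C ∨ K = True OR True = True
Step 2: J ∧ (True) = True AND True = True

True


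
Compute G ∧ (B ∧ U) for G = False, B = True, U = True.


G = False, B = True, U = True
Step 1: B ∧ U = True AND True = True
Step 2: G ∧ True = False AND True = False
AND is true only when ALL operands are true.

False


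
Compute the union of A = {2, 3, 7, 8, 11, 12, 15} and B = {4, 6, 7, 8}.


A = {2, 3, 7, 8, 11, 12, 15}
B = {4, 6, 7, 8}
Operation: union
All elements combined: 2, 3, 4, 6, 7, 8, 11, 12, 15

{2, 3, 4, 6, 7, 8, 11, 12, 15}


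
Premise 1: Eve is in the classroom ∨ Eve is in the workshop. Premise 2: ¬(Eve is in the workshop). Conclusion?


Disjunctive syllogism: P ∨ Q, ¬P ⊢ Q
Disjunction: Eve is in the classroom ∨ Eve is in the workshop
We know it is not the case that Eve is in the workshop.
By disjunctive syllogism, the other disjunct must be true.

Eve is in the classroom


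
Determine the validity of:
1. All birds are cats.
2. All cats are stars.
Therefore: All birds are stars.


Premise 1: All birds are cats.
Premise 2: All cats are stars.
Conclusion: All birds are stars.
Barbara syllogism (AAA-1): All A are B, All B are C → All A are C.
Middle term (cats) distributed in premise 2.

Valid


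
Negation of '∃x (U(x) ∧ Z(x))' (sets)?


Original: ∃x (U(x) ∧ Z(x))
Rule: ¬∀→∃, ¬∃→∀, negate predicate.
Negation: ∀x (¬U(x) ∨ ¬Z(x))

∀x (¬U(x) ∨ ¬Z(x))


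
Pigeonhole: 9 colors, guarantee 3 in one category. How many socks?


Pigeonhole: to guarantee k in one of n categories, need (k-1)×n + 1.
k = 3, n = 9
Minimum = (3-1) × 9 + 1 = 2 × 9 + 1

19


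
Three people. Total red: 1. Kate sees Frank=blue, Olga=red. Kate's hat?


Total red = 1, seen red = 1
Own red = 1 - 1 = 0
Kate's hat is blue.

blue


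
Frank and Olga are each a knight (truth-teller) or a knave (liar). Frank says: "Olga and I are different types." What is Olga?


Frank says: "Olga and I are different types."
Case 1: Frank is a Knight (truth-teller)
  Statement is true → they ARE different → Olga is a Knave
Case 2: Frank is a Knave (liar)
  Statement is false → they are NOT different → Olga is a Knave
In both cases, Olga is a Knave.

Knave


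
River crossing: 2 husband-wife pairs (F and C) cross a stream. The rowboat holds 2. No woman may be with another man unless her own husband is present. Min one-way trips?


Label couples F and C.
1. WF+WC → (far: WF,WC; near: HF,HC)
2. WF ←   (far: WC; near: HF,HC,WF)
3. HF+HC → (far: HF,HC,WC; near: WF)
4. HF ←   (far: HC,WC; near: HF,WF)  — HF returns, since WF is alone on near bank
5. HF+WF → (far: all four; near: empty)
Every state respects the constraint.
Minimum trips = 5

5


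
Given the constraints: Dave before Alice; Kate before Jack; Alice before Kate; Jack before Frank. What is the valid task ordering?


Constraints: Dave before Alice; Kate before Jack; Alice before Kate; Jack before Frank
Method: repeatedly schedule the remaining task that has no remaining task required before it.
  Step 1: remaining {Jack, Kate, Frank, Dave, Alice}; every task except Dave still has a predecessor pending → schedule Dave.
  Step 2: remaining {Jack, Kate, Frank, Alice}; every task except Alice still has a predecessor pending → schedule Alice.
  Step 3: remaining {Jack, Kate, Frank}; every task except Kate still has a predecessor pending → schedule Kate.
  Step 4: remaining {Jack, Frank}; every task except Jack still has a predecessor pending → schedule Jack.
  Step 5: only Frank remains → schedule Frank.
Resulting order:

Dave → Alice → Kate → Jack → Frank


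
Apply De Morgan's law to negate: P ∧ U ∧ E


De Morgan's law: ¬(P ∧ Q ∧ R) ≡ ¬P ∨ ¬Q ∨ ¬R
¬(P ∧ U ∧ E) = ¬P ∨ ¬U ∨ ¬E

¬P ∨ ¬U ∨ ¬E


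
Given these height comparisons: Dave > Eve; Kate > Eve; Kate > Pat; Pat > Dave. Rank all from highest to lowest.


Constraints: Dave > Eve; Kate > Eve; Kate > Pat; Pat > Dave
Method: at each step, the next-highest is the one remaining person who never appears on the smaller side of a constraint between remaining people.
  Step 1: remaining {Kate, Pat, Eve, Dave}; on the smaller side: {Pat, Eve, Dave} → Kate is next (Kate > Eve; Kate > Pat).
  Step 2: remaining {Pat, Eve, Dave}; on the smaller side: {Eve, Dave} → Pat is next (Pat > Dave).
  Step 3: remaining {Eve, Dave}; on the smaller side: {Eve} → Dave is next (Dave > Eve).
  Step 4: only Eve remains → lowest.
Final ranking (highest to lowest):

Kate > Pat > Dave > Eve


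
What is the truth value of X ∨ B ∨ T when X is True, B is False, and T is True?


X = True, B = False, T = True
Step 1: X ∨ B = True OR False = True
Step 2: True ∨ T = True OR True = True
OR is true when at least one operand is true.

True


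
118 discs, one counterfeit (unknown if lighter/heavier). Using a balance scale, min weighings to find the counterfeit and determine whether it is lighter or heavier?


Let n = 118. 236 possibilities (n discs × lighter/heavier); each weighing has 3 outcomes.
Bound for k weighings: say the first weighing puts j discs on each pan. If it tips, the 2j weighed discs remain suspects (each with a known direction) and k-1 weighings give 3^(k-1) outcomes; 3^(k-1) is odd, so 2j ≤ 3^(k-1) - 1. If it balances, the n - 2j unweighed discs remain with direction unknown: 2(n - 2j) ≤ 3^(k-1) - 1 by the same parity argument. Adding, n ≤ (3^(k-1) - 1) + (3^(k-1) - 1)/2 = (3^k - 3)/2, and the classical three-group strategy achieves this (3 discs in 2 weighings, 12 in 3, 39 in 4, 120 in 5).
So we need the smallest k with (3^k - 3)/2 ≥ 118.
k = 4: (3^4 - 3)/2 = 39 < 118 ✗
k = 5: (3^5 - 3)/2 = 120 ≥ 118 ✓

5


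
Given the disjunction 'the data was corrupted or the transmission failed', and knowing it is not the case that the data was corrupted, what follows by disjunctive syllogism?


Disjunctive syllogism: P ∨ Q, ¬P ⊢ Q
Disjunction: the data was corrupted ∨ the transmission failed
We know it is not the case that the data was corrupted.
By disjunctive syllogism, the other disjunct must be true.

The transmission failed


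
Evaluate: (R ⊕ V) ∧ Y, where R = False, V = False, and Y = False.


R = False, V = False, Y = False
Step 1: R ⊕ V = False XOR False = False
Step 2: False ∧ Y = False AND False = False
XOR true when exactly one of R,V is true; then AND with Y.

False


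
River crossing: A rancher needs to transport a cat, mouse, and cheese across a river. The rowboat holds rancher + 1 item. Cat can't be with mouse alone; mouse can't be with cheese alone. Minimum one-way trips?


1. rancher+mouse → 2. rancher ← 3. rancher+cat → 4. rancher+mouse ← 5. rancher+cheese → 6. rancher ← 7. rancher+mouse →
Minimum trips = 7

7


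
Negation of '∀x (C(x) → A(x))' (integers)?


Original: ∀x (C(x) → A(x))
Rule: ¬∀→∃, ¬∃→∀, negate predicate.
Negation: ∃x (C(x) ∧ ¬A(x))

∃x (C(x) ∧ ¬A(x))


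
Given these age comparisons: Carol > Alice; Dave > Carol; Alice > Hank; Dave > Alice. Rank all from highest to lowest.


Constraints: Carol > Alice; Dave > Carol; Alice > Hank; Dave > Alice
Method: at each step, the next-highest is the one remaining person who never appears on the smaller side of a constraint between remaining people.
  Step 1: remaining {Dave, Hank, Alice, Carol}; on the smaller side: {Hank, Alice, Carol} → Dave is next (Dave > Carol; Dave > Alice).
  Step 2: remaining {Hank, Alice, Carol}; on the smaller side: {Hank, Alice} → Carol is next (Carol > Alice).
  Step 3: remaining {Hank, Alice}; on the smaller side: {Hank} → Alice is next (Alice > Hank).
  Step 4: only Hank remains → lowest.
Final ranking (highest to lowest):

Dave > Carol > Alice > Hank
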